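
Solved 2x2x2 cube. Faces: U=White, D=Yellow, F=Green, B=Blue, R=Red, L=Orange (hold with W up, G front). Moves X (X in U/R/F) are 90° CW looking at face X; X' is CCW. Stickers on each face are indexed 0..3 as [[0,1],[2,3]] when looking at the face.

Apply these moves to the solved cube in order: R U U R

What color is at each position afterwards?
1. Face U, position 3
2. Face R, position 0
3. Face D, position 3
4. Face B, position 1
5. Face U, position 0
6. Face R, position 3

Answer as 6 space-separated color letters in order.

Answer: Y R G Y G O

Derivation:
After move 1 (R): R=RRRR U=WGWG F=GYGY D=YBYB B=WBWB
After move 2 (U): U=WWGG F=RRGY R=WBRR B=OOWB L=GYOO
After move 3 (U): U=GWGW F=WBGY R=OORR B=GYWB L=RROO
After move 4 (R): R=RORO U=GBGY F=WBGB D=YWYG B=WYWB
Query 1: U[3] = Y
Query 2: R[0] = R
Query 3: D[3] = G
Query 4: B[1] = Y
Query 5: U[0] = G
Query 6: R[3] = O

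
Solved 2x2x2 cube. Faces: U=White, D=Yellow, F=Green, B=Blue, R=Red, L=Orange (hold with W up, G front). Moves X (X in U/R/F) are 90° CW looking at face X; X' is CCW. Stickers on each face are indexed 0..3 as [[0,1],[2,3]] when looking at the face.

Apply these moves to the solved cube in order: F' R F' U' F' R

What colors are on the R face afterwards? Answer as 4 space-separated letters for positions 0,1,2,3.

After move 1 (F'): F=GGGG U=WWRR R=YRYR D=OOYY L=OWOW
After move 2 (R): R=YYRR U=WGRG F=GOGY D=OBYB B=RBWB
After move 3 (F'): F=OYGG U=WGYR R=BYOR D=WWYB L=OGOR
After move 4 (U'): U=GRWY F=OGGG R=OYOR B=BYWB L=RBOR
After move 5 (F'): F=GGOG U=GROO R=WYWR D=BRYB L=RYOW
After move 6 (R): R=WWRY U=GGOG F=GROB D=BWYB B=OYRB
Query: R face = WWRY

Answer: W W R Y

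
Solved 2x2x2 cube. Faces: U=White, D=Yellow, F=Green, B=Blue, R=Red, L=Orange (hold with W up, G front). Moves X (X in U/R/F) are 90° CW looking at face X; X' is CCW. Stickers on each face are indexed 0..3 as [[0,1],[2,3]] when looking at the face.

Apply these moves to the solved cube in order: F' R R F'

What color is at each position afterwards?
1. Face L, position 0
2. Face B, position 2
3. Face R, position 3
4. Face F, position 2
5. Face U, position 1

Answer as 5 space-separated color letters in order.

After move 1 (F'): F=GGGG U=WWRR R=YRYR D=OOYY L=OWOW
After move 2 (R): R=YYRR U=WGRG F=GOGY D=OBYB B=RBWB
After move 3 (R): R=RYRY U=WORY F=GBGB D=OWYR B=GBGB
After move 4 (F'): F=BBGG U=WORR R=WYOY D=WWYR L=OYOR
Query 1: L[0] = O
Query 2: B[2] = G
Query 3: R[3] = Y
Query 4: F[2] = G
Query 5: U[1] = O

Answer: O G Y G O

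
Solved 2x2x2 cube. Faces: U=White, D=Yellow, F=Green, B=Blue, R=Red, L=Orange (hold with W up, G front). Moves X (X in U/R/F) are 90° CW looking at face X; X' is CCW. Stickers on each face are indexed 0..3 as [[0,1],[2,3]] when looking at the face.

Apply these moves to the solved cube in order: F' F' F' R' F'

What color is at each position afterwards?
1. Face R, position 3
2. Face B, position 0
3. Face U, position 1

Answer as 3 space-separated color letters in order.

After move 1 (F'): F=GGGG U=WWRR R=YRYR D=OOYY L=OWOW
After move 2 (F'): F=GGGG U=WWYY R=OROR D=WWYY L=OROR
After move 3 (F'): F=GGGG U=WWOO R=WRWR D=RRYY L=OYOY
After move 4 (R'): R=RRWW U=WBOB F=GWGO D=RGYG B=YBRB
After move 5 (F'): F=WOGG U=WBRW R=GRRW D=YYYG L=OBOO
Query 1: R[3] = W
Query 2: B[0] = Y
Query 3: U[1] = B

Answer: W Y B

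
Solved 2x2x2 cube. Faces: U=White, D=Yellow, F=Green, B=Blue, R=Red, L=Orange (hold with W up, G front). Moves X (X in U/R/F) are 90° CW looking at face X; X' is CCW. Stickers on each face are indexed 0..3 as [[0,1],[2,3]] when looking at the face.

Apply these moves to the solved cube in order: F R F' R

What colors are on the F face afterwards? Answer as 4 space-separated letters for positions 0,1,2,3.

After move 1 (F): F=GGGG U=WWOO R=WRWR D=RRYY L=OYOY
After move 2 (R): R=WWRR U=WGOG F=GRGY D=RBYB B=OBWB
After move 3 (F'): F=RYGG U=WGWR R=BWRR D=YYYB L=OGOO
After move 4 (R): R=RBRW U=WYWG F=RYGB D=YWYO B=RBGB
Query: F face = RYGB

Answer: R Y G B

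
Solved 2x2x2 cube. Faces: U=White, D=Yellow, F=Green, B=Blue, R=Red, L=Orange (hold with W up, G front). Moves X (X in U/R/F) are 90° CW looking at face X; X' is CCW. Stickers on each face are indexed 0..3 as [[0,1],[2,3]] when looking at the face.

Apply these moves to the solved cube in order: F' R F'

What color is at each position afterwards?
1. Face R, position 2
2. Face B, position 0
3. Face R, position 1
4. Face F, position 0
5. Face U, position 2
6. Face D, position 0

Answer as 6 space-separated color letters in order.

Answer: O R Y O Y W

Derivation:
After move 1 (F'): F=GGGG U=WWRR R=YRYR D=OOYY L=OWOW
After move 2 (R): R=YYRR U=WGRG F=GOGY D=OBYB B=RBWB
After move 3 (F'): F=OYGG U=WGYR R=BYOR D=WWYB L=OGOR
Query 1: R[2] = O
Query 2: B[0] = R
Query 3: R[1] = Y
Query 4: F[0] = O
Query 5: U[2] = Y
Query 6: D[0] = W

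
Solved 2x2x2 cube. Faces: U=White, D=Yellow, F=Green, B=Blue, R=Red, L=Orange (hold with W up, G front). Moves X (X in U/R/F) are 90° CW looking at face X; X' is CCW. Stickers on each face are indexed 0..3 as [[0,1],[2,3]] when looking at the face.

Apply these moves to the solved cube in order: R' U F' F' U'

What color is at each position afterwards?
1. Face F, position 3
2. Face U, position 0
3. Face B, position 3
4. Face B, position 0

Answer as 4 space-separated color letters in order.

Answer: R W B O

Derivation:
After move 1 (R'): R=RRRR U=WBWB F=GWGW D=YGYG B=YBYB
After move 2 (U): U=WWBB F=RRGW R=YBRR B=OOYB L=GWOO
After move 3 (F'): F=RWRG U=WWYR R=GBYR D=WOYG L=GBOB
After move 4 (F'): F=WGRR U=WWGY R=OBWR D=BBYG L=GROY
After move 5 (U'): U=WYWG F=GRRR R=WGWR B=OBYB L=OOOY
Query 1: F[3] = R
Query 2: U[0] = W
Query 3: B[3] = B
Query 4: B[0] = O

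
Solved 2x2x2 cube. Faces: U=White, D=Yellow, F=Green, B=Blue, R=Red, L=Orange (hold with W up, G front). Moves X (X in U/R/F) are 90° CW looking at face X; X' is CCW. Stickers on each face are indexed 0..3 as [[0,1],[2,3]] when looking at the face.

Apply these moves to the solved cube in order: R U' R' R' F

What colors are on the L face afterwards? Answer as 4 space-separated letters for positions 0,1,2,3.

Answer: W Y O G

Derivation:
After move 1 (R): R=RRRR U=WGWG F=GYGY D=YBYB B=WBWB
After move 2 (U'): U=GGWW F=OOGY R=GYRR B=RRWB L=WBOO
After move 3 (R'): R=YRGR U=GWWR F=OGGW D=YOYY B=BRBB
After move 4 (R'): R=RRYG U=GBWB F=OWGR D=YGYW B=YROB
After move 5 (F): F=GORW U=GBOB R=WRBG D=YRYW L=WYOG
Query: L face = WYOG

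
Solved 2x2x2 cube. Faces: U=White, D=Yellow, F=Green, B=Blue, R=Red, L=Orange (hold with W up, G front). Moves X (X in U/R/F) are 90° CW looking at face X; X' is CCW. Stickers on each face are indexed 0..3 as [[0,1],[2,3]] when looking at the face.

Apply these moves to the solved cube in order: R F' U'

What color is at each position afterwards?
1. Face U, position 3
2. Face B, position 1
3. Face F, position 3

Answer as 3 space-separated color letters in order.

Answer: R R G

Derivation:
After move 1 (R): R=RRRR U=WGWG F=GYGY D=YBYB B=WBWB
After move 2 (F'): F=YYGG U=WGRR R=BRYR D=OOYB L=OGOW
After move 3 (U'): U=GRWR F=OGGG R=YYYR B=BRWB L=WBOW
Query 1: U[3] = R
Query 2: B[1] = R
Query 3: F[3] = G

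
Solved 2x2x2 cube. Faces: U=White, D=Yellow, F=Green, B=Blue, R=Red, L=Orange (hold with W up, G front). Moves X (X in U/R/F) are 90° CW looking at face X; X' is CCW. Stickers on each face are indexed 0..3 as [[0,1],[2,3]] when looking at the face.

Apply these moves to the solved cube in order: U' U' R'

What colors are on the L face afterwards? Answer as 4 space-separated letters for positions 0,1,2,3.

After move 1 (U'): U=WWWW F=OOGG R=GGRR B=RRBB L=BBOO
After move 2 (U'): U=WWWW F=BBGG R=OORR B=GGBB L=RROO
After move 3 (R'): R=OROR U=WBWG F=BWGW D=YBYG B=YGYB
Query: L face = RROO

Answer: R R O O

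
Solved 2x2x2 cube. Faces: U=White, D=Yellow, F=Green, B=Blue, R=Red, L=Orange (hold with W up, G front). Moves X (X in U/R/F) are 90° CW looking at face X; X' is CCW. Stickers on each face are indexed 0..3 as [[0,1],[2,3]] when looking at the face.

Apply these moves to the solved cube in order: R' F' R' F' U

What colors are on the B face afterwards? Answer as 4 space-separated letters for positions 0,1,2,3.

Answer: O Y O B

Derivation:
After move 1 (R'): R=RRRR U=WBWB F=GWGW D=YGYG B=YBYB
After move 2 (F'): F=WWGG U=WBRR R=GRYR D=OOYG L=OBOW
After move 3 (R'): R=RRGY U=WYRY F=WBGR D=OWYG B=GBOB
After move 4 (F'): F=BRWG U=WYRG R=WROY D=BWYG L=OYOR
After move 5 (U): U=RWGY F=WRWG R=GBOY B=OYOB L=BROR
Query: B face = OYOB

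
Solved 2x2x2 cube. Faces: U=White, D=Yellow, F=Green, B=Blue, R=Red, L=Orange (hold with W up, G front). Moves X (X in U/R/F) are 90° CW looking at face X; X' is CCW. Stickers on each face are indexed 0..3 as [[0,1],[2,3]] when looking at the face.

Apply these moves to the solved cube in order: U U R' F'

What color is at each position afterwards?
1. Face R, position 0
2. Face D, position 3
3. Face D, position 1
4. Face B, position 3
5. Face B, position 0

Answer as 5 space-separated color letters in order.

After move 1 (U): U=WWWW F=RRGG R=BBRR B=OOBB L=GGOO
After move 2 (U): U=WWWW F=BBGG R=OORR B=GGBB L=RROO
After move 3 (R'): R=OROR U=WBWG F=BWGW D=YBYG B=YGYB
After move 4 (F'): F=WWBG U=WBOO R=BRYR D=ROYG L=RGOW
Query 1: R[0] = B
Query 2: D[3] = G
Query 3: D[1] = O
Query 4: B[3] = B
Query 5: B[0] = Y

Answer: B G O B Y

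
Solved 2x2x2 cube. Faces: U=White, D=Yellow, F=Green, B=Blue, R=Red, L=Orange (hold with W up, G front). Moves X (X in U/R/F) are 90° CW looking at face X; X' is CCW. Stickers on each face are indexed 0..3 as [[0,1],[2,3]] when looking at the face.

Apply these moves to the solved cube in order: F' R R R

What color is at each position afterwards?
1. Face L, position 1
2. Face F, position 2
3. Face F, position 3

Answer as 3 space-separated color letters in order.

Answer: W G R

Derivation:
After move 1 (F'): F=GGGG U=WWRR R=YRYR D=OOYY L=OWOW
After move 2 (R): R=YYRR U=WGRG F=GOGY D=OBYB B=RBWB
After move 3 (R): R=RYRY U=WORY F=GBGB D=OWYR B=GBGB
After move 4 (R): R=RRYY U=WBRB F=GWGR D=OGYG B=YBOB
Query 1: L[1] = W
Query 2: F[2] = G
Query 3: F[3] = R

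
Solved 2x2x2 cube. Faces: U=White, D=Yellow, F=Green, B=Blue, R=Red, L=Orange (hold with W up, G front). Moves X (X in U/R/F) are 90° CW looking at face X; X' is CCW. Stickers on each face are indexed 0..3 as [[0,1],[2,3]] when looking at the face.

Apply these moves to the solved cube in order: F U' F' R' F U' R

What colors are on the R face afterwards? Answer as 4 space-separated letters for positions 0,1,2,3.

After move 1 (F): F=GGGG U=WWOO R=WRWR D=RRYY L=OYOY
After move 2 (U'): U=WOWO F=OYGG R=GGWR B=WRBB L=BBOY
After move 3 (F'): F=YGOG U=WOGW R=RGRR D=BYYY L=BOOW
After move 4 (R'): R=GRRR U=WBGW F=YOOW D=BGYG B=YRYB
After move 5 (F): F=OYWO U=WBWO R=GRWR D=RGYG L=BBOG
After move 6 (U'): U=BOWW F=BBWO R=OYWR B=GRYB L=YROG
After move 7 (R): R=WORY U=BBWO F=BGWG D=RYYG B=WROB
Query: R face = WORY

Answer: W O R Y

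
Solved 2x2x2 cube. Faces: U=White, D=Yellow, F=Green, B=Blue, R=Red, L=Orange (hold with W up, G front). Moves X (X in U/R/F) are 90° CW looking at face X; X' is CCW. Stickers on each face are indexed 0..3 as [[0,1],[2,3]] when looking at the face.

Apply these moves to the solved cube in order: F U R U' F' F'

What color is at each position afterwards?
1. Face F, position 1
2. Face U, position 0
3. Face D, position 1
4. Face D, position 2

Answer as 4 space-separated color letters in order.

After move 1 (F): F=GGGG U=WWOO R=WRWR D=RRYY L=OYOY
After move 2 (U): U=OWOW F=WRGG R=BBWR B=OYBB L=GGOY
After move 3 (R): R=WBRB U=OROG F=WRGY D=RBYO B=WYWB
After move 4 (U'): U=RGOO F=GGGY R=WRRB B=WBWB L=WYOY
After move 5 (F'): F=GYGG U=RGWR R=BRRB D=YYYO L=WOOO
After move 6 (F'): F=YGGG U=RGBR R=YRYB D=OOYO L=WROW
Query 1: F[1] = G
Query 2: U[0] = R
Query 3: D[1] = O
Query 4: D[2] = Y

Answer: G R O Y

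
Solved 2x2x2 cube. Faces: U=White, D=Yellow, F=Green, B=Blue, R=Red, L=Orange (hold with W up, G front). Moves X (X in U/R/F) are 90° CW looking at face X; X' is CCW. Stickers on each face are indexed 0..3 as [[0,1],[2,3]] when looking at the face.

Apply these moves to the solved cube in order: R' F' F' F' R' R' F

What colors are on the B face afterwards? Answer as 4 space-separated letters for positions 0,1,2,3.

Answer: W B G B

Derivation:
After move 1 (R'): R=RRRR U=WBWB F=GWGW D=YGYG B=YBYB
After move 2 (F'): F=WWGG U=WBRR R=GRYR D=OOYG L=OBOW
After move 3 (F'): F=WGWG U=WBGY R=OROR D=BWYG L=OROR
After move 4 (F'): F=GGWW U=WBOO R=WRBR D=RRYG L=OYOG
After move 5 (R'): R=RRWB U=WYOY F=GBWO D=RGYW B=GBRB
After move 6 (R'): R=RBRW U=WROG F=GYWY D=RBYO B=WBGB
After move 7 (F): F=WGYY U=WRGY R=OBGW D=RRYO L=OROB
Query: B face = WBGB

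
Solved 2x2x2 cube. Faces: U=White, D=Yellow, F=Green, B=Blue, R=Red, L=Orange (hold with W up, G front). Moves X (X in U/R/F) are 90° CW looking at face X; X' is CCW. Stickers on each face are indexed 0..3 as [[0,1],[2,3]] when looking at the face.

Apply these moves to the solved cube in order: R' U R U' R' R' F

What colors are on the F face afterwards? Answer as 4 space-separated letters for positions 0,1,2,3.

After move 1 (R'): R=RRRR U=WBWB F=GWGW D=YGYG B=YBYB
After move 2 (U): U=WWBB F=RRGW R=YBRR B=OOYB L=GWOO
After move 3 (R): R=RYRB U=WRBW F=RGGG D=YYYO B=BOWB
After move 4 (U'): U=RWWB F=GWGG R=RGRB B=RYWB L=BOOO
After move 5 (R'): R=GBRR U=RWWR F=GWGB D=YWYG B=OYYB
After move 6 (R'): R=BRGR U=RYWO F=GWGR D=YWYB B=GYWB
After move 7 (F): F=GGRW U=RYOO R=WROR D=GBYB L=BYOW
Query: F face = GGRW

Answer: G G R W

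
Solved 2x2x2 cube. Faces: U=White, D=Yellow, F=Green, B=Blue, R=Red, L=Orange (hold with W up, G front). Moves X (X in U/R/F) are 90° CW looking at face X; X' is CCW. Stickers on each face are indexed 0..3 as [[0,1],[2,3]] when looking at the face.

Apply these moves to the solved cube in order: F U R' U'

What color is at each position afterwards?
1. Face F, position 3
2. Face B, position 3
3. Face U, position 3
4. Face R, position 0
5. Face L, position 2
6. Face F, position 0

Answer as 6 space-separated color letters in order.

After move 1 (F): F=GGGG U=WWOO R=WRWR D=RRYY L=OYOY
After move 2 (U): U=OWOW F=WRGG R=BBWR B=OYBB L=GGOY
After move 3 (R'): R=BRBW U=OBOO F=WWGW D=RRYG B=YYRB
After move 4 (U'): U=BOOO F=GGGW R=WWBW B=BRRB L=YYOY
Query 1: F[3] = W
Query 2: B[3] = B
Query 3: U[3] = O
Query 4: R[0] = W
Query 5: L[2] = O
Query 6: F[0] = G

Answer: W B O W O G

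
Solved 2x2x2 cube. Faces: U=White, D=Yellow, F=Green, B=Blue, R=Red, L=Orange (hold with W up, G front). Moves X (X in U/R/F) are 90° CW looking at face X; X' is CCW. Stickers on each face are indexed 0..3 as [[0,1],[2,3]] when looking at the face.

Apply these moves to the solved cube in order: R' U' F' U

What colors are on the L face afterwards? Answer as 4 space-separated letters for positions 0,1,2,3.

Answer: O W O W

Derivation:
After move 1 (R'): R=RRRR U=WBWB F=GWGW D=YGYG B=YBYB
After move 2 (U'): U=BBWW F=OOGW R=GWRR B=RRYB L=YBOO
After move 3 (F'): F=OWOG U=BBGR R=GWYR D=BOYG L=YWOW
After move 4 (U): U=GBRB F=GWOG R=RRYR B=YWYB L=OWOW
Query: L face = OWOW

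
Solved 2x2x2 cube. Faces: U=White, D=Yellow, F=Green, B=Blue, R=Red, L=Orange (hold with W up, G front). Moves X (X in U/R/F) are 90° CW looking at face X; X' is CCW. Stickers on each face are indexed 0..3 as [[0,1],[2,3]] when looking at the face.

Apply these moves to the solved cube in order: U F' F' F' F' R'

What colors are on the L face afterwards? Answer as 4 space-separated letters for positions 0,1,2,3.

Answer: G G O O

Derivation:
After move 1 (U): U=WWWW F=RRGG R=BBRR B=OOBB L=GGOO
After move 2 (F'): F=RGRG U=WWBR R=YBYR D=GOYY L=GWOW
After move 3 (F'): F=GGRR U=WWYY R=OBGR D=WWYY L=GROB
After move 4 (F'): F=GRGR U=WWOG R=WBWR D=RBYY L=GYOY
After move 5 (F'): F=RRGG U=WWWW R=BBRR D=YYYY L=GGOO
After move 6 (R'): R=BRBR U=WBWO F=RWGW D=YRYG B=YOYB
Query: L face = GGOO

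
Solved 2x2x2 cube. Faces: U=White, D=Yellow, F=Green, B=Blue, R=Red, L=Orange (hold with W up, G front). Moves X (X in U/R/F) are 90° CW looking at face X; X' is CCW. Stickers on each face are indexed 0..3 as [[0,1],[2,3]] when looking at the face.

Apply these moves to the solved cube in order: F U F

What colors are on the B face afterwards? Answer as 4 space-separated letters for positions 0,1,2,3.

After move 1 (F): F=GGGG U=WWOO R=WRWR D=RRYY L=OYOY
After move 2 (U): U=OWOW F=WRGG R=BBWR B=OYBB L=GGOY
After move 3 (F): F=GWGR U=OWYG R=OBWR D=WBYY L=GROR
Query: B face = OYBB

Answer: O Y B B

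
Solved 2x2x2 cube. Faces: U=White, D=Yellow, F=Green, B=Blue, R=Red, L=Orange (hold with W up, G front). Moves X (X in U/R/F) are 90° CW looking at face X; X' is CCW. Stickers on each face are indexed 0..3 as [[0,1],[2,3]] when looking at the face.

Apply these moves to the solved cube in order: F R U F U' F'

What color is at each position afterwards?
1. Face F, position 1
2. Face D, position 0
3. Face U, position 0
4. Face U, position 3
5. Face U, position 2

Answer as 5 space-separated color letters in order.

After move 1 (F): F=GGGG U=WWOO R=WRWR D=RRYY L=OYOY
After move 2 (R): R=WWRR U=WGOG F=GRGY D=RBYB B=OBWB
After move 3 (U): U=OWGG F=WWGY R=OBRR B=OYWB L=GROY
After move 4 (F): F=GWYW U=OWYR R=GBGR D=ROYB L=GROB
After move 5 (U'): U=WROY F=GRYW R=GWGR B=GBWB L=OYOB
After move 6 (F'): F=RWGY U=WRGG R=OWRR D=YBYB L=OYOO
Query 1: F[1] = W
Query 2: D[0] = Y
Query 3: U[0] = W
Query 4: U[3] = G
Query 5: U[2] = G

Answer: W Y W G G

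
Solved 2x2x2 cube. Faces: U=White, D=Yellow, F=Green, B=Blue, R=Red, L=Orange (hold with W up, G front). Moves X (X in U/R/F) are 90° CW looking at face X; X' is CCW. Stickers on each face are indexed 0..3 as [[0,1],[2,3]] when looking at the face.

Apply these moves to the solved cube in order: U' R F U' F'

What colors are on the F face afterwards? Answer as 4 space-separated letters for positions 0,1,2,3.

Answer: Y Y B Y

Derivation:
After move 1 (U'): U=WWWW F=OOGG R=GGRR B=RRBB L=BBOO
After move 2 (R): R=RGRG U=WOWG F=OYGY D=YBYR B=WRWB
After move 3 (F): F=GOYY U=WOOB R=WGGG D=RRYR L=BYOB
After move 4 (U'): U=OBWO F=BYYY R=GOGG B=WGWB L=WROB
After move 5 (F'): F=YYBY U=OBGG R=RORG D=RBYR L=WOOW
Query: F face = YYBY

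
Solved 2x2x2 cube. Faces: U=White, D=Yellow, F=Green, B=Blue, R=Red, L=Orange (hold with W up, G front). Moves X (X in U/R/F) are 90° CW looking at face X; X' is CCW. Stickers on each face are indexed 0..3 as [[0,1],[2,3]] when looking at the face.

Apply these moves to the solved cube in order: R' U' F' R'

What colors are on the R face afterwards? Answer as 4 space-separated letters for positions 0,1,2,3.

After move 1 (R'): R=RRRR U=WBWB F=GWGW D=YGYG B=YBYB
After move 2 (U'): U=BBWW F=OOGW R=GWRR B=RRYB L=YBOO
After move 3 (F'): F=OWOG U=BBGR R=GWYR D=BOYG L=YWOW
After move 4 (R'): R=WRGY U=BYGR F=OBOR D=BWYG B=GROB
Query: R face = WRGY

Answer: W R G Y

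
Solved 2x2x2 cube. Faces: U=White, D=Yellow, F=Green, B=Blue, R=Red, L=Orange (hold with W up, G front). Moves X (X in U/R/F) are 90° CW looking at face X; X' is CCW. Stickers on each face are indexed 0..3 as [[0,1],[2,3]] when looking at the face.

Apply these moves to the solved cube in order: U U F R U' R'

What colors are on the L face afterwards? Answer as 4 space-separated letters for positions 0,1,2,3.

After move 1 (U): U=WWWW F=RRGG R=BBRR B=OOBB L=GGOO
After move 2 (U): U=WWWW F=BBGG R=OORR B=GGBB L=RROO
After move 3 (F): F=GBGB U=WWOR R=WOWR D=ROYY L=RYOY
After move 4 (R): R=WWRO U=WBOB F=GOGY D=RBYG B=RGWB
After move 5 (U'): U=BBWO F=RYGY R=GORO B=WWWB L=RGOY
After move 6 (R'): R=OOGR U=BWWW F=RBGO D=RYYY B=GWBB
Query: L face = RGOY

Answer: R G O Y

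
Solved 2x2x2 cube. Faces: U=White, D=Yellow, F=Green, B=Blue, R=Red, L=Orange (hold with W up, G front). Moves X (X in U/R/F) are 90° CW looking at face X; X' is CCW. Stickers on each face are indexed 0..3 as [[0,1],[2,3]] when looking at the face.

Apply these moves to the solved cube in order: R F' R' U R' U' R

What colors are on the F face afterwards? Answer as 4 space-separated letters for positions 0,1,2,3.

After move 1 (R): R=RRRR U=WGWG F=GYGY D=YBYB B=WBWB
After move 2 (F'): F=YYGG U=WGRR R=BRYR D=OOYB L=OGOW
After move 3 (R'): R=RRBY U=WWRW F=YGGR D=OYYG B=BBOB
After move 4 (U): U=RWWW F=RRGR R=BBBY B=OGOB L=YGOW
After move 5 (R'): R=BYBB U=ROWO F=RWGW D=ORYR B=GGYB
After move 6 (U'): U=OORW F=YGGW R=RWBB B=BYYB L=GGOW
After move 7 (R): R=BRBW U=OGRW F=YRGR D=OYYB B=WYOB
Query: F face = YRGR

Answer: Y R G R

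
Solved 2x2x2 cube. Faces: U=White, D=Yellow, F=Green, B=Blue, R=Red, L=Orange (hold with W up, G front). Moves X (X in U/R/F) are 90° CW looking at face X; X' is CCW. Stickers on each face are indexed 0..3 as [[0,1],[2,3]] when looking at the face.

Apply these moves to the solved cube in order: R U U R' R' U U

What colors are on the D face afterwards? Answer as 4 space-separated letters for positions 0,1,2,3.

Answer: Y W Y W

Derivation:
After move 1 (R): R=RRRR U=WGWG F=GYGY D=YBYB B=WBWB
After move 2 (U): U=WWGG F=RRGY R=WBRR B=OOWB L=GYOO
After move 3 (U): U=GWGW F=WBGY R=OORR B=GYWB L=RROO
After move 4 (R'): R=OROR U=GWGG F=WWGW D=YBYY B=BYBB
After move 5 (R'): R=RROO U=GBGB F=WWGG D=YWYW B=YYBB
After move 6 (U): U=GGBB F=RRGG R=YYOO B=RRBB L=WWOO
After move 7 (U): U=BGBG F=YYGG R=RROO B=WWBB L=RROO
Query: D face = YWYW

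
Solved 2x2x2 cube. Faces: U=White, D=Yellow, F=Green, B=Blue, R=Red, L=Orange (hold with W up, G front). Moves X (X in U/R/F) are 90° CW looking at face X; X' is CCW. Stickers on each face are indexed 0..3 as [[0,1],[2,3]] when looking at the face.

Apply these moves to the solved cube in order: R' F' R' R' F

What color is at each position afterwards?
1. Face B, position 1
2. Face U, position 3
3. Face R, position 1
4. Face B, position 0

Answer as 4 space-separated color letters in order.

After move 1 (R'): R=RRRR U=WBWB F=GWGW D=YGYG B=YBYB
After move 2 (F'): F=WWGG U=WBRR R=GRYR D=OOYG L=OBOW
After move 3 (R'): R=RRGY U=WYRY F=WBGR D=OWYG B=GBOB
After move 4 (R'): R=RYRG U=WORG F=WYGY D=OBYR B=GBWB
After move 5 (F): F=GWYY U=WOWB R=RYGG D=RRYR L=OOOB
Query 1: B[1] = B
Query 2: U[3] = B
Query 3: R[1] = Y
Query 4: B[0] = G

Answer: B B Y G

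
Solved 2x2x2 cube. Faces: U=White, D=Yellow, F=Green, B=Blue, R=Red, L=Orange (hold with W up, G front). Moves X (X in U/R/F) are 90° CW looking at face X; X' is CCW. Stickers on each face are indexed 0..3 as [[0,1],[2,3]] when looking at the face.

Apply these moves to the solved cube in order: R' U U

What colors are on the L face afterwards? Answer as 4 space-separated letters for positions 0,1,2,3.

After move 1 (R'): R=RRRR U=WBWB F=GWGW D=YGYG B=YBYB
After move 2 (U): U=WWBB F=RRGW R=YBRR B=OOYB L=GWOO
After move 3 (U): U=BWBW F=YBGW R=OORR B=GWYB L=RROO
Query: L face = RROO

Answer: R R O O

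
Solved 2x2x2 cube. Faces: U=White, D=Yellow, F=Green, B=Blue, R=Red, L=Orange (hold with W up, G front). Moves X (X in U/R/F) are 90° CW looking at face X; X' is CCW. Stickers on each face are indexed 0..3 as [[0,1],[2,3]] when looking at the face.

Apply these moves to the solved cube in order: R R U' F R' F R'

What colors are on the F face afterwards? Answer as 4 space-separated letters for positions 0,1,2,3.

After move 1 (R): R=RRRR U=WGWG F=GYGY D=YBYB B=WBWB
After move 2 (R): R=RRRR U=WYWY F=GBGB D=YWYW B=GBGB
After move 3 (U'): U=YYWW F=OOGB R=GBRR B=RRGB L=GBOO
After move 4 (F): F=GOBO U=YYOB R=WBWR D=RGYW L=GYOW
After move 5 (R'): R=BRWW U=YGOR F=GYBB D=ROYO B=WRGB
After move 6 (F): F=BGBY U=YGWY R=ORRW D=WBYO L=GROO
After move 7 (R'): R=RWOR U=YGWW F=BGBY D=WGYY B=ORBB
Query: F face = BGBY

Answer: B G B Y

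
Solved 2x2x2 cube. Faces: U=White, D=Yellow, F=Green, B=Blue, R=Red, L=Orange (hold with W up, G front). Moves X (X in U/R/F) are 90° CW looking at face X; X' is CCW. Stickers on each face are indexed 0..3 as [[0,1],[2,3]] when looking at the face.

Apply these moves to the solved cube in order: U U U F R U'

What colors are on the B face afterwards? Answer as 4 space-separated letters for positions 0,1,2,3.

After move 1 (U): U=WWWW F=RRGG R=BBRR B=OOBB L=GGOO
After move 2 (U): U=WWWW F=BBGG R=OORR B=GGBB L=RROO
After move 3 (U): U=WWWW F=OOGG R=GGRR B=RRBB L=BBOO
After move 4 (F): F=GOGO U=WWOB R=WGWR D=RGYY L=BYOY
After move 5 (R): R=WWRG U=WOOO F=GGGY D=RBYR B=BRWB
After move 6 (U'): U=OOWO F=BYGY R=GGRG B=WWWB L=BROY
Query: B face = WWWB

Answer: W W W B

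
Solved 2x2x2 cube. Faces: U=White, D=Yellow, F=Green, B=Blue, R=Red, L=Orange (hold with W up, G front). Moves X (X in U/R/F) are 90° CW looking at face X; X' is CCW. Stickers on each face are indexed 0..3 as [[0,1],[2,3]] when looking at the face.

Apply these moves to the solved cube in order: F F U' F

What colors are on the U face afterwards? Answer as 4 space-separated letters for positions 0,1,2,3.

Answer: W Y R B

Derivation:
After move 1 (F): F=GGGG U=WWOO R=WRWR D=RRYY L=OYOY
After move 2 (F): F=GGGG U=WWYY R=OROR D=WWYY L=OROR
After move 3 (U'): U=WYWY F=ORGG R=GGOR B=ORBB L=BBOR
After move 4 (F): F=GOGR U=WYRB R=WGYR D=OGYY L=BWOW
Query: U face = WYRB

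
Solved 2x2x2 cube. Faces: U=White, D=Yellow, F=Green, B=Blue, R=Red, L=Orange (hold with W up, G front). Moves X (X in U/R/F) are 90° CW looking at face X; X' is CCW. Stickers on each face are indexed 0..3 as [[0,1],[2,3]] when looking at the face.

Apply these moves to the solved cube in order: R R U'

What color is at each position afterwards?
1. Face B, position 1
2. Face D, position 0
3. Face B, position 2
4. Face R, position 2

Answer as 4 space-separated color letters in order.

After move 1 (R): R=RRRR U=WGWG F=GYGY D=YBYB B=WBWB
After move 2 (R): R=RRRR U=WYWY F=GBGB D=YWYW B=GBGB
After move 3 (U'): U=YYWW F=OOGB R=GBRR B=RRGB L=GBOO
Query 1: B[1] = R
Query 2: D[0] = Y
Query 3: B[2] = G
Query 4: R[2] = R

Answer: R Y G R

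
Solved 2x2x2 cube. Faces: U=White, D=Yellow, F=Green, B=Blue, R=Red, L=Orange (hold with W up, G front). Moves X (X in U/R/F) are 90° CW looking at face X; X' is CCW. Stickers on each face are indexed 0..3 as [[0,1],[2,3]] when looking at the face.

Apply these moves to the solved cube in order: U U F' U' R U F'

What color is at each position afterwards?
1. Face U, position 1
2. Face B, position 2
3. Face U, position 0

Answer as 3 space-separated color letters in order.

Answer: W R W

Derivation:
After move 1 (U): U=WWWW F=RRGG R=BBRR B=OOBB L=GGOO
After move 2 (U): U=WWWW F=BBGG R=OORR B=GGBB L=RROO
After move 3 (F'): F=BGBG U=WWOR R=YOYR D=ROYY L=RWOW
After move 4 (U'): U=WRWO F=RWBG R=BGYR B=YOBB L=GGOW
After move 5 (R): R=YBRG U=WWWG F=ROBY D=RBYY B=OORB
After move 6 (U): U=WWGW F=YBBY R=OORG B=GGRB L=ROOW
After move 7 (F'): F=BYYB U=WWOR R=BORG D=OWYY L=RWOG
Query 1: U[1] = W
Query 2: B[2] = R
Query 3: U[0] = W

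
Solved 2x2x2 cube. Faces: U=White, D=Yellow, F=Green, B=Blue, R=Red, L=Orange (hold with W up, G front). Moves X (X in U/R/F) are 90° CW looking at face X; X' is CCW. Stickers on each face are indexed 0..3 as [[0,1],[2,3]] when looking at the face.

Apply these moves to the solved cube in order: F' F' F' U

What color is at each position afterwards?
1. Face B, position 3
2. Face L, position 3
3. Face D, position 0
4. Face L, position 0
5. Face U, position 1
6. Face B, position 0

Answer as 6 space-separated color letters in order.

After move 1 (F'): F=GGGG U=WWRR R=YRYR D=OOYY L=OWOW
After move 2 (F'): F=GGGG U=WWYY R=OROR D=WWYY L=OROR
After move 3 (F'): F=GGGG U=WWOO R=WRWR D=RRYY L=OYOY
After move 4 (U): U=OWOW F=WRGG R=BBWR B=OYBB L=GGOY
Query 1: B[3] = B
Query 2: L[3] = Y
Query 3: D[0] = R
Query 4: L[0] = G
Query 5: U[1] = W
Query 6: B[0] = O

Answer: B Y R G W O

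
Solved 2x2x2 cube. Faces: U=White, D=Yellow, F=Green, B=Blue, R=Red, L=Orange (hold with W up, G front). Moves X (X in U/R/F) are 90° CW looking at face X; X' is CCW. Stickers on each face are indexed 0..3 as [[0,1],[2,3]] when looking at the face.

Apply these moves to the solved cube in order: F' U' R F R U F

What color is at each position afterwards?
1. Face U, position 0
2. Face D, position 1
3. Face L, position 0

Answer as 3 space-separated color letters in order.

After move 1 (F'): F=GGGG U=WWRR R=YRYR D=OOYY L=OWOW
After move 2 (U'): U=WRWR F=OWGG R=GGYR B=YRBB L=BBOW
After move 3 (R): R=YGRG U=WWWG F=OOGY D=OBYY B=RRRB
After move 4 (F): F=GOYO U=WWWB R=WGGG D=RYYY L=BOOB
After move 5 (R): R=GWGG U=WOWO F=GYYY D=RRYR B=BRWB
After move 6 (U): U=WWOO F=GWYY R=BRGG B=BOWB L=GYOB
After move 7 (F): F=YGYW U=WWBY R=OROG D=GBYR L=GROR
Query 1: U[0] = W
Query 2: D[1] = B
Query 3: L[0] = G

Answer: W B G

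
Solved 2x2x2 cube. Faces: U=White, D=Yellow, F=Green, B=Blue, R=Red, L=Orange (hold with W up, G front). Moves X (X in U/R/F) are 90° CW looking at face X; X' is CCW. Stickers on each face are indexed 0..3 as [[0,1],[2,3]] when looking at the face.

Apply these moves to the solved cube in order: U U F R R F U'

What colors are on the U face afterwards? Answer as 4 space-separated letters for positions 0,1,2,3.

After move 1 (U): U=WWWW F=RRGG R=BBRR B=OOBB L=GGOO
After move 2 (U): U=WWWW F=BBGG R=OORR B=GGBB L=RROO
After move 3 (F): F=GBGB U=WWOR R=WOWR D=ROYY L=RYOY
After move 4 (R): R=WWRO U=WBOB F=GOGY D=RBYG B=RGWB
After move 5 (R): R=RWOW U=WOOY F=GBGG D=RWYR B=BGBB
After move 6 (F): F=GGGB U=WOYY R=OWYW D=ORYR L=RROW
After move 7 (U'): U=OYWY F=RRGB R=GGYW B=OWBB L=BGOW
Query: U face = OYWY

Answer: O Y W Y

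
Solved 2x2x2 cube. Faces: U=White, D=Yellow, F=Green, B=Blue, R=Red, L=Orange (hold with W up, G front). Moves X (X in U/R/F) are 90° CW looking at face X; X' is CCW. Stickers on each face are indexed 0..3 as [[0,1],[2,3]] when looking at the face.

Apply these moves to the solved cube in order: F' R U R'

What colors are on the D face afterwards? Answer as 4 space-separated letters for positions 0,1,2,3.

After move 1 (F'): F=GGGG U=WWRR R=YRYR D=OOYY L=OWOW
After move 2 (R): R=YYRR U=WGRG F=GOGY D=OBYB B=RBWB
After move 3 (U): U=RWGG F=YYGY R=RBRR B=OWWB L=GOOW
After move 4 (R'): R=BRRR U=RWGO F=YWGG D=OYYY B=BWBB
Query: D face = OYYY

Answer: O Y Y Y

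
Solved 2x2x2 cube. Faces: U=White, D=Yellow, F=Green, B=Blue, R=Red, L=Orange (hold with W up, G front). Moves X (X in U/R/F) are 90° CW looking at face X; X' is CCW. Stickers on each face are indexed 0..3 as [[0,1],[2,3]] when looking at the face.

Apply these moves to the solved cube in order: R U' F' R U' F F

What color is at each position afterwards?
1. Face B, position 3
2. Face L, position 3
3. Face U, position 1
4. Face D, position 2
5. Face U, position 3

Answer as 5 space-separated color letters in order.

After move 1 (R): R=RRRR U=WGWG F=GYGY D=YBYB B=WBWB
After move 2 (U'): U=GGWW F=OOGY R=GYRR B=RRWB L=WBOO
After move 3 (F'): F=OYOG U=GGGR R=BYYR D=BOYB L=WWOW
After move 4 (R): R=YBRY U=GYGG F=OOOB D=BWYR B=RRGB
After move 5 (U'): U=YGGG F=WWOB R=OORY B=YBGB L=RROW
After move 6 (F): F=OWBW U=YGWR R=GOGY D=ROYR L=RBOW
After move 7 (F): F=BOWW U=YGWB R=WORY D=GGYR L=RROO
Query 1: B[3] = B
Query 2: L[3] = O
Query 3: U[1] = G
Query 4: D[2] = Y
Query 5: U[3] = B

Answer: B O G Y B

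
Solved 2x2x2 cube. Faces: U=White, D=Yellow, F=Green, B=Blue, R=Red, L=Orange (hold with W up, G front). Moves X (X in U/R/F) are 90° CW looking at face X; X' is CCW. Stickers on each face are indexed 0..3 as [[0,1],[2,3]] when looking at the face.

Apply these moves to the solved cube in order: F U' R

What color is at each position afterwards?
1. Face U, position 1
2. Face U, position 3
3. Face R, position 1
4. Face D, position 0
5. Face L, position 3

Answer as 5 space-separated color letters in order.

Answer: Y G G R Y

Derivation:
After move 1 (F): F=GGGG U=WWOO R=WRWR D=RRYY L=OYOY
After move 2 (U'): U=WOWO F=OYGG R=GGWR B=WRBB L=BBOY
After move 3 (R): R=WGRG U=WYWG F=ORGY D=RBYW B=OROB
Query 1: U[1] = Y
Query 2: U[3] = G
Query 3: R[1] = G
Query 4: D[0] = R
Query 5: L[3] = Y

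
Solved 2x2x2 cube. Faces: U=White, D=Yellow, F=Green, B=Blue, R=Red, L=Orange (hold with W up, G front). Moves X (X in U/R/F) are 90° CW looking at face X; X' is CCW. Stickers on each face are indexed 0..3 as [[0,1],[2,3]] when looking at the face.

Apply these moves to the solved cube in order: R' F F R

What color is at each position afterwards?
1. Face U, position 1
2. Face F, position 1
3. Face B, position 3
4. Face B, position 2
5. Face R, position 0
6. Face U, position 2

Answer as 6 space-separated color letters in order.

Answer: G W B B O G

Derivation:
After move 1 (R'): R=RRRR U=WBWB F=GWGW D=YGYG B=YBYB
After move 2 (F): F=GGWW U=WBOO R=WRBR D=RRYG L=OYOG
After move 3 (F): F=WGWG U=WBGY R=OROR D=BWYG L=OROR
After move 4 (R): R=OORR U=WGGG F=WWWG D=BYYY B=YBBB
Query 1: U[1] = G
Query 2: F[1] = W
Query 3: B[3] = B
Query 4: B[2] = B
Query 5: R[0] = O
Query 6: U[2] = G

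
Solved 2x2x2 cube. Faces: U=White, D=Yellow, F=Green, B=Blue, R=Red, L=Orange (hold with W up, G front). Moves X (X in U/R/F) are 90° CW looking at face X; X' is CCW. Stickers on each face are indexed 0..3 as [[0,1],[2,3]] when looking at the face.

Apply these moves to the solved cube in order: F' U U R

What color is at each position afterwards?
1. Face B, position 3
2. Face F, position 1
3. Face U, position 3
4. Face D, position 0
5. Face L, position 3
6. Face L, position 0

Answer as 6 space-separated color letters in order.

After move 1 (F'): F=GGGG U=WWRR R=YRYR D=OOYY L=OWOW
After move 2 (U): U=RWRW F=YRGG R=BBYR B=OWBB L=GGOW
After move 3 (U): U=RRWW F=BBGG R=OWYR B=GGBB L=YROW
After move 4 (R): R=YORW U=RBWG F=BOGY D=OBYG B=WGRB
Query 1: B[3] = B
Query 2: F[1] = O
Query 3: U[3] = G
Query 4: D[0] = O
Query 5: L[3] = W
Query 6: L[0] = Y

Answer: B O G O W Y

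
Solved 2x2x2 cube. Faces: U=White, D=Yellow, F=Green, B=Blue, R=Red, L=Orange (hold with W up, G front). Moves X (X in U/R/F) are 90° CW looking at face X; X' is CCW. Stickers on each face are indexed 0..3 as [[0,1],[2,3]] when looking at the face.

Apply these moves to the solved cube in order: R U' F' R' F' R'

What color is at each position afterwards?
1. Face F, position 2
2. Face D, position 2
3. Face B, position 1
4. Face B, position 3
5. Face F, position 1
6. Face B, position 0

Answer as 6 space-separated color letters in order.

Answer: O Y R B W G

Derivation:
After move 1 (R): R=RRRR U=WGWG F=GYGY D=YBYB B=WBWB
After move 2 (U'): U=GGWW F=OOGY R=GYRR B=RRWB L=WBOO
After move 3 (F'): F=OYOG U=GGGR R=BYYR D=BOYB L=WWOW
After move 4 (R'): R=YRBY U=GWGR F=OGOR D=BYYG B=BROB
After move 5 (F'): F=GROO U=GWYB R=YRBY D=WWYG L=WROG
After move 6 (R'): R=RYYB U=GOYB F=GWOB D=WRYO B=GRWB
Query 1: F[2] = O
Query 2: D[2] = Y
Query 3: B[1] = R
Query 4: B[3] = B
Query 5: F[1] = W
Query 6: B[0] = G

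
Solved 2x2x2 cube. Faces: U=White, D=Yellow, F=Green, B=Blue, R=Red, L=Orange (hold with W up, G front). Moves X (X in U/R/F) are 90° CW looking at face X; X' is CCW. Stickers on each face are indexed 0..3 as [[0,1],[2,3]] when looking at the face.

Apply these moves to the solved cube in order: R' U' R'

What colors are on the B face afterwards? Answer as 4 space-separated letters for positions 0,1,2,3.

Answer: G R G B

Derivation:
After move 1 (R'): R=RRRR U=WBWB F=GWGW D=YGYG B=YBYB
After move 2 (U'): U=BBWW F=OOGW R=GWRR B=RRYB L=YBOO
After move 3 (R'): R=WRGR U=BYWR F=OBGW D=YOYW B=GRGB
Query: B face = GRGB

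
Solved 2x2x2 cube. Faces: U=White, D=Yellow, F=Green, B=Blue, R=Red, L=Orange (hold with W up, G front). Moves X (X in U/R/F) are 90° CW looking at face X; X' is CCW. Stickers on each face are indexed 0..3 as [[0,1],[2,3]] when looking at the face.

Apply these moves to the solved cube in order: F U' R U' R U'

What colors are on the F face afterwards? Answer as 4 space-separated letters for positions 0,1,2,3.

Answer: O R G W

Derivation:
After move 1 (F): F=GGGG U=WWOO R=WRWR D=RRYY L=OYOY
After move 2 (U'): U=WOWO F=OYGG R=GGWR B=WRBB L=BBOY
After move 3 (R): R=WGRG U=WYWG F=ORGY D=RBYW B=OROB
After move 4 (U'): U=YGWW F=BBGY R=ORRG B=WGOB L=OROY
After move 5 (R): R=ROGR U=YBWY F=BBGW D=ROYW B=WGGB
After move 6 (U'): U=BYYW F=ORGW R=BBGR B=ROGB L=WGOY
Query: F face = ORGW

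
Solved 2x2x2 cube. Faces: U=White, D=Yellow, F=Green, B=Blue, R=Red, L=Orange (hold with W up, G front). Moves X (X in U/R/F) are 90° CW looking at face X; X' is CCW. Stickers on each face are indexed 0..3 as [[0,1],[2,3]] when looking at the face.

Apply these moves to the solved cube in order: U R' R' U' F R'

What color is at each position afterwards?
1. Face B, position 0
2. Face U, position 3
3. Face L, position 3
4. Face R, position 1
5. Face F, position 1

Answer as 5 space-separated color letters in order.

After move 1 (U): U=WWWW F=RRGG R=BBRR B=OOBB L=GGOO
After move 2 (R'): R=BRBR U=WBWO F=RWGW D=YRYG B=YOYB
After move 3 (R'): R=RRBB U=WYWY F=RBGO D=YWYW B=GORB
After move 4 (U'): U=YYWW F=GGGO R=RBBB B=RRRB L=GOOO
After move 5 (F): F=GGOG U=YYOO R=WBWB D=BRYW L=GYOW
After move 6 (R'): R=BBWW U=YROR F=GYOO D=BGYG B=WRRB
Query 1: B[0] = W
Query 2: U[3] = R
Query 3: L[3] = W
Query 4: R[1] = B
Query 5: F[1] = Y

Answer: W R W B Y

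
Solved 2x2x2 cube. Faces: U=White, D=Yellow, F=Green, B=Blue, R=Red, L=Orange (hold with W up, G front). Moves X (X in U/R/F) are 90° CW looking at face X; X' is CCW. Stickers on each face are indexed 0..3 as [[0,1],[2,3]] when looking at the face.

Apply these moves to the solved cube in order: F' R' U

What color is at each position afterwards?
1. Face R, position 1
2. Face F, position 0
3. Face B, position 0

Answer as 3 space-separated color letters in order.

Answer: B R O

Derivation:
After move 1 (F'): F=GGGG U=WWRR R=YRYR D=OOYY L=OWOW
After move 2 (R'): R=RRYY U=WBRB F=GWGR D=OGYG B=YBOB
After move 3 (U): U=RWBB F=RRGR R=YBYY B=OWOB L=GWOW
Query 1: R[1] = B
Query 2: F[0] = R
Query 3: B[0] = O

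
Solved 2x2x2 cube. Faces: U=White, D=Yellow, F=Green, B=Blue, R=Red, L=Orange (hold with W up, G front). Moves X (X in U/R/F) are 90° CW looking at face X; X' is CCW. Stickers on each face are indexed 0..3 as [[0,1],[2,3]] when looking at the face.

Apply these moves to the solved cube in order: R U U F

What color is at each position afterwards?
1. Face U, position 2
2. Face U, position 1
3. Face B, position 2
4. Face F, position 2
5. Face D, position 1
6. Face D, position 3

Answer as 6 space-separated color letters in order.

Answer: O W W Y O B

Derivation:
After move 1 (R): R=RRRR U=WGWG F=GYGY D=YBYB B=WBWB
After move 2 (U): U=WWGG F=RRGY R=WBRR B=OOWB L=GYOO
After move 3 (U): U=GWGW F=WBGY R=OORR B=GYWB L=RROO
After move 4 (F): F=GWYB U=GWOR R=GOWR D=ROYB L=RYOB
Query 1: U[2] = O
Query 2: U[1] = W
Query 3: B[2] = W
Query 4: F[2] = Y
Query 5: D[1] = O
Query 6: D[3] = B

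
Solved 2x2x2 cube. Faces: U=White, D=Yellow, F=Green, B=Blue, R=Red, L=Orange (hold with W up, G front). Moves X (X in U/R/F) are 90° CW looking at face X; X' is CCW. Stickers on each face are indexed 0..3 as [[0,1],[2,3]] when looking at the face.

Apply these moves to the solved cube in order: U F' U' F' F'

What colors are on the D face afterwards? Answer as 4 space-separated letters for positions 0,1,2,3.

Answer: B W Y Y

Derivation:
After move 1 (U): U=WWWW F=RRGG R=BBRR B=OOBB L=GGOO
After move 2 (F'): F=RGRG U=WWBR R=YBYR D=GOYY L=GWOW
After move 3 (U'): U=WRWB F=GWRG R=RGYR B=YBBB L=OOOW
After move 4 (F'): F=WGGR U=WRRY R=OGGR D=OWYY L=OBOW
After move 5 (F'): F=GRWG U=WROG R=WGOR D=BWYY L=OYOR
Query: D face = BWYY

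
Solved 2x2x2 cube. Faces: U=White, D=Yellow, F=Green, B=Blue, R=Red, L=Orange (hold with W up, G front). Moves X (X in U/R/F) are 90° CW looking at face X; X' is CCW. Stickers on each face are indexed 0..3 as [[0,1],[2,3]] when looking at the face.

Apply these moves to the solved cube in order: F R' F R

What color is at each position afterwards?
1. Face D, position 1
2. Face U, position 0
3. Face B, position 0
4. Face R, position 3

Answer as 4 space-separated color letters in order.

After move 1 (F): F=GGGG U=WWOO R=WRWR D=RRYY L=OYOY
After move 2 (R'): R=RRWW U=WBOB F=GWGO D=RGYG B=YBRB
After move 3 (F): F=GGOW U=WBYY R=ORBW D=WRYG L=OROG
After move 4 (R): R=BOWR U=WGYW F=GROG D=WRYY B=YBBB
Query 1: D[1] = R
Query 2: U[0] = W
Query 3: B[0] = Y
Query 4: R[3] = R

Answer: R W Y R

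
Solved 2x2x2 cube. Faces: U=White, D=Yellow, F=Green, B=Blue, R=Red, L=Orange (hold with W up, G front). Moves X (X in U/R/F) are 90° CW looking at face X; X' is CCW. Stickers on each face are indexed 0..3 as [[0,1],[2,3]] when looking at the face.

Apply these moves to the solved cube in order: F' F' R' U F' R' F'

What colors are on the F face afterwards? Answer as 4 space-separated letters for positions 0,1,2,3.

After move 1 (F'): F=GGGG U=WWRR R=YRYR D=OOYY L=OWOW
After move 2 (F'): F=GGGG U=WWYY R=OROR D=WWYY L=OROR
After move 3 (R'): R=RROO U=WBYB F=GWGY D=WGYG B=YBWB
After move 4 (U): U=YWBB F=RRGY R=YBOO B=ORWB L=GWOR
After move 5 (F'): F=RYRG U=YWYO R=GBWO D=WRYG L=GBOB
After move 6 (R'): R=BOGW U=YWYO F=RWRO D=WYYG B=GRRB
After move 7 (F'): F=WORR U=YWBG R=YOWW D=BBYG L=GOOY
Query: F face = WORR

Answer: W O R R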